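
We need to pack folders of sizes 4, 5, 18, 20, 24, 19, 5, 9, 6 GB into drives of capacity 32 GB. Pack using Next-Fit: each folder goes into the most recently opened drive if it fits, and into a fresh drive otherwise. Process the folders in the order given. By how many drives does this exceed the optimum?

Next-Fit: [4,5,18] [20] [24] [19,5] [9,6] → 5 drives.
Total size 110 GB; any packing needs at least ⌈110/32⌉ = 4 drives.
An optimal packing achieves that bound: [24,6] [20,9] [19,5,5] [18,4] → 4 drives.
Excess: 5 − 4 = 1.

1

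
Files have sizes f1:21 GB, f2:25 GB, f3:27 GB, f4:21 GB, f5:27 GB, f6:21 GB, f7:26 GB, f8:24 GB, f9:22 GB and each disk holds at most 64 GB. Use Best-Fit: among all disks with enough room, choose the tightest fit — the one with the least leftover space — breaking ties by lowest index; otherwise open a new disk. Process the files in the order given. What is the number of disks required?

5

disk 1: place f1 (21 GB), 43 GB left
disk 1: place f2 (25 GB), 18 GB left
disk 2: place f3 (27 GB), 37 GB left
disk 2: place f4 (21 GB), 16 GB left
disk 3: place f5 (27 GB), 37 GB left
disk 3: place f6 (21 GB), 16 GB left
disk 4: place f7 (26 GB), 38 GB left
disk 4: place f8 (24 GB), 14 GB left
disk 5: place f9 (22 GB), 42 GB left
Final disks: [21,25] [27,21] [27,21] [26,24] [22].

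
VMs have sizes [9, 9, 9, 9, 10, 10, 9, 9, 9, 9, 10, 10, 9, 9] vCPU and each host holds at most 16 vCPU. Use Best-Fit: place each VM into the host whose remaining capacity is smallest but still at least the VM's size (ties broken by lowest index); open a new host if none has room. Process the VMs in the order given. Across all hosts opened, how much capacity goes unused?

94

9 vCPU → host 1 (remaining 7 vCPU)
9 vCPU → host 2 (remaining 7 vCPU)
9 vCPU → host 3 (remaining 7 vCPU)
9 vCPU → host 4 (remaining 7 vCPU)
10 vCPU → host 5 (remaining 6 vCPU)
10 vCPU → host 6 (remaining 6 vCPU)
9 vCPU → host 7 (remaining 7 vCPU)
9 vCPU → host 8 (remaining 7 vCPU)
9 vCPU → host 9 (remaining 7 vCPU)
9 vCPU → host 10 (remaining 7 vCPU)
10 vCPU → host 11 (remaining 6 vCPU)
10 vCPU → host 12 (remaining 6 vCPU)
9 vCPU → host 13 (remaining 7 vCPU)
9 vCPU → host 14 (remaining 7 vCPU)
14 hosts × 16 vCPU = 224 vCPU; used 130 vCPU; unused 94 vCPU.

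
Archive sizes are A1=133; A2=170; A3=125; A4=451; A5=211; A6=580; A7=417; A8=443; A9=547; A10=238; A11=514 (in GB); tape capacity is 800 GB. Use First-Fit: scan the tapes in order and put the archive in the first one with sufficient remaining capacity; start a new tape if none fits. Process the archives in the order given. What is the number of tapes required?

7

tape 1: place A1 (133 GB), 667 GB left
tape 1: place A2 (170 GB), 497 GB left
tape 1: place A3 (125 GB), 372 GB left
tape 2: place A4 (451 GB), 349 GB left
tape 1: place A5 (211 GB), 161 GB left
tape 3: place A6 (580 GB), 220 GB left
tape 4: place A7 (417 GB), 383 GB left
tape 5: place A8 (443 GB), 357 GB left
tape 6: place A9 (547 GB), 253 GB left
tape 2: place A10 (238 GB), 111 GB left
tape 7: place A11 (514 GB), 286 GB left
Final tapes: [133,170,125,211] [451,238] [580] [417] [443] [547] [514].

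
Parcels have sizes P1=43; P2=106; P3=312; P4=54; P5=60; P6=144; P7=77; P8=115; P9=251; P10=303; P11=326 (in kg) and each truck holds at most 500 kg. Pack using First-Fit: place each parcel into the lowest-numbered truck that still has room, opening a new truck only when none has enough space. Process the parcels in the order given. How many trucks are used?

Put P1 (43 kg) in truck 1; 457 kg remain.
Put P2 (106 kg) in truck 1; 351 kg remain.
Put P3 (312 kg) in truck 1; 39 kg remain.
Put P4 (54 kg) in truck 2; 446 kg remain.
Put P5 (60 kg) in truck 2; 386 kg remain.
Put P6 (144 kg) in truck 2; 242 kg remain.
Put P7 (77 kg) in truck 2; 165 kg remain.
Put P8 (115 kg) in truck 2; 50 kg remain.
Put P9 (251 kg) in truck 3; 249 kg remain.
Put P10 (303 kg) in truck 4; 197 kg remain.
Put P11 (326 kg) in truck 5; 174 kg remain.

5 trucks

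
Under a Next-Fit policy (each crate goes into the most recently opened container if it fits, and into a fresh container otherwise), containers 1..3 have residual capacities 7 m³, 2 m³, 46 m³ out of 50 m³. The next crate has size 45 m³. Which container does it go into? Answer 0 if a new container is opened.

3

Next-Fit only looks at container 3, which has 46 m³ free.
45 m³ fits there.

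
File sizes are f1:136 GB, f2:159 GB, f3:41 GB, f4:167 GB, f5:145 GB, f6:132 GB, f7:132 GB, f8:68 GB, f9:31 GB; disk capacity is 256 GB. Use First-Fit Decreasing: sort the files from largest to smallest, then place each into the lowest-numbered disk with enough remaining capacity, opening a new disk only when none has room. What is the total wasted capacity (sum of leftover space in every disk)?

Sorted descending: 167, 159, 145, 136, 132, 132, 68, 41, 31.
167 GB → disk 1 (remaining 89 GB)
159 GB → disk 2 (remaining 97 GB)
145 GB → disk 3 (remaining 111 GB)
136 GB → disk 4 (remaining 120 GB)
132 GB → disk 5 (remaining 124 GB)
132 GB → disk 6 (remaining 124 GB)
68 GB → disk 1 (remaining 21 GB)
41 GB → disk 2 (remaining 56 GB)
31 GB → disk 2 (remaining 25 GB)
6 disks × 256 GB = 1536 GB; used 1011 GB; unused 525 GB.

525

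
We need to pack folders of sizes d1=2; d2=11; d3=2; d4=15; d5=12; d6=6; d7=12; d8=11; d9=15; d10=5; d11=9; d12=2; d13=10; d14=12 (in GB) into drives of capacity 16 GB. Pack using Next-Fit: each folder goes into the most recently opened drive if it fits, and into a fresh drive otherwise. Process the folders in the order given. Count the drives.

Put d1 (2 GB) in drive 1; 14 GB remain.
Put d2 (11 GB) in drive 1; 3 GB remain.
Put d3 (2 GB) in drive 1; 1 GB remain.
Put d4 (15 GB) in drive 2; 1 GB remain.
Put d5 (12 GB) in drive 3; 4 GB remain.
Put d6 (6 GB) in drive 4; 10 GB remain.
Put d7 (12 GB) in drive 5; 4 GB remain.
Put d8 (11 GB) in drive 6; 5 GB remain.
Put d9 (15 GB) in drive 7; 1 GB remain.
Put d10 (5 GB) in drive 8; 11 GB remain.
Put d11 (9 GB) in drive 8; 2 GB remain.
Put d12 (2 GB) in drive 8; 0 GB remain.
Put d13 (10 GB) in drive 9; 6 GB remain.
Put d14 (12 GB) in drive 10; 4 GB remain.

10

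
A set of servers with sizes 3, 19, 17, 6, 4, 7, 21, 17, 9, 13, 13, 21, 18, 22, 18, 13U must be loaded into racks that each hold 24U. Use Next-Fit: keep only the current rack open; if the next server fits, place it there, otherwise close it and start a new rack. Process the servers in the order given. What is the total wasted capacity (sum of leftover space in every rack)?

rack 1: place 3U, 21U left
rack 1: place 19U, 2U left
rack 2: place 17U, 7U left
rack 2: place 6U, 1U left
rack 3: place 4U, 20U left
rack 3: place 7U, 13U left
rack 4: place 21U, 3U left
rack 5: place 17U, 7U left
rack 6: place 9U, 15U left
rack 6: place 13U, 2U left
rack 7: place 13U, 11U left
rack 8: place 21U, 3U left
rack 9: place 18U, 6U left
rack 10: place 22U, 2U left
rack 11: place 18U, 6U left
rack 12: place 13U, 11U left
12 racks × 24U = 288U; used 221U; unused 67U.

67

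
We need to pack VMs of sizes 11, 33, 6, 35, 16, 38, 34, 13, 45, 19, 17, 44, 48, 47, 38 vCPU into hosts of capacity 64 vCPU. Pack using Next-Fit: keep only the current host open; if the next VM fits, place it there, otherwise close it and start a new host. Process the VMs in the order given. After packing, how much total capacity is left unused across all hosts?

host 1: place 11 vCPU, 53 vCPU left
host 1: place 33 vCPU, 20 vCPU left
host 1: place 6 vCPU, 14 vCPU left
host 2: place 35 vCPU, 29 vCPU left
host 2: place 16 vCPU, 13 vCPU left
host 3: place 38 vCPU, 26 vCPU left
host 4: place 34 vCPU, 30 vCPU left
host 4: place 13 vCPU, 17 vCPU left
host 5: place 45 vCPU, 19 vCPU left
host 5: place 19 vCPU, 0 vCPU left
host 6: place 17 vCPU, 47 vCPU left
host 6: place 44 vCPU, 3 vCPU left
host 7: place 48 vCPU, 16 vCPU left
host 8: place 47 vCPU, 17 vCPU left
host 9: place 38 vCPU, 26 vCPU left
9 hosts × 64 vCPU = 576 vCPU; used 444 vCPU; unused 132 vCPU.

132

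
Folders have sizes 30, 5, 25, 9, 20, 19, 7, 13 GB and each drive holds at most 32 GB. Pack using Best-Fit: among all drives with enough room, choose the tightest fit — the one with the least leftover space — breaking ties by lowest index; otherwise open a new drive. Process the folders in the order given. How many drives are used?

5 drives

Put 30 GB in drive 1; 2 GB remain.
Put 5 GB in drive 2; 27 GB remain.
Put 25 GB in drive 2; 2 GB remain.
Put 9 GB in drive 3; 23 GB remain.
Put 20 GB in drive 3; 3 GB remain.
Put 19 GB in drive 4; 13 GB remain.
Put 7 GB in drive 4; 6 GB remain.
Put 13 GB in drive 5; 19 GB remain.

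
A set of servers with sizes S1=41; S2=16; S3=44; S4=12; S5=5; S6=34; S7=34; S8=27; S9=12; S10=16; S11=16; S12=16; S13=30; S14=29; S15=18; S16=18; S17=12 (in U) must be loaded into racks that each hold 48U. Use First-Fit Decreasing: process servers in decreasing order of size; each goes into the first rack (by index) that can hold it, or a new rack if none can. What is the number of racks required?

Sorted descending: 44, 41, 34, 34, 30, 29, 27, 18, 18, 16, 16, 16, 16, 12, 12, 12, 5.
Put 44U in rack 1; 4U remain.
Put 41U in rack 2; 7U remain.
Put 34U in rack 3; 14U remain.
Put 34U in rack 4; 14U remain.
Put 30U in rack 5; 18U remain.
Put 29U in rack 6; 19U remain.
Put 27U in rack 7; 21U remain.
Put 18U in rack 5; 0U remain.
Put 18U in rack 6; 1U remain.
Put 16U in rack 7; 5U remain.
Put 16U in rack 8; 32U remain.
Put 16U in rack 8; 16U remain.
Put 16U in rack 8; 0U remain.
Put 12U in rack 3; 2U remain.
Put 12U in rack 4; 2U remain.
Put 12U in rack 9; 36U remain.
Put 5U in rack 2; 2U remain.
Final racks: [44] [41,5] [34,12] [34,12] [30,18] [29,18] [27,16] [16,16,16] [12].

9 racks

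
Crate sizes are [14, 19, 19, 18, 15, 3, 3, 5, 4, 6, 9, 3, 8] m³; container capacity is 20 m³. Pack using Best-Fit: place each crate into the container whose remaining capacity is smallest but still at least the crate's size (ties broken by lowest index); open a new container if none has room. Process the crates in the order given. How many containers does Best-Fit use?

Put 14 m³ in container 1; 6 m³ remain.
Put 19 m³ in container 2; 1 m³ remain.
Put 19 m³ in container 3; 1 m³ remain.
Put 18 m³ in container 4; 2 m³ remain.
Put 15 m³ in container 5; 5 m³ remain.
Put 3 m³ in container 5; 2 m³ remain.
Put 3 m³ in container 1; 3 m³ remain.
Put 5 m³ in container 6; 15 m³ remain.
Put 4 m³ in container 6; 11 m³ remain.
Put 6 m³ in container 6; 5 m³ remain.
Put 9 m³ in container 7; 11 m³ remain.
Put 3 m³ in container 1; 0 m³ remain.
Put 8 m³ in container 7; 3 m³ remain.

7 containers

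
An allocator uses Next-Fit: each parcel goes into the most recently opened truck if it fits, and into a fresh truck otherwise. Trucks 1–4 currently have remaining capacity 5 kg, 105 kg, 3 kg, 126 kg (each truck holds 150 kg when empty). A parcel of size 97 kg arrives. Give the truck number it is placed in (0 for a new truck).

4

Next-Fit only looks at truck 4, which has 126 kg free.
97 kg fits there.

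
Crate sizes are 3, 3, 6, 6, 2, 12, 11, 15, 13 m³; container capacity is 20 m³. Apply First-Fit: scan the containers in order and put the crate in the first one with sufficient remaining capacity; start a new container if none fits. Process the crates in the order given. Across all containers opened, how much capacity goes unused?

29

3 m³ → container 1 (remaining 17 m³)
3 m³ → container 1 (remaining 14 m³)
6 m³ → container 1 (remaining 8 m³)
6 m³ → container 1 (remaining 2 m³)
2 m³ → container 1 (remaining 0 m³)
12 m³ → container 2 (remaining 8 m³)
11 m³ → container 3 (remaining 9 m³)
15 m³ → container 4 (remaining 5 m³)
13 m³ → container 5 (remaining 7 m³)
5 containers × 20 m³ = 100 m³; used 71 m³; unused 29 m³.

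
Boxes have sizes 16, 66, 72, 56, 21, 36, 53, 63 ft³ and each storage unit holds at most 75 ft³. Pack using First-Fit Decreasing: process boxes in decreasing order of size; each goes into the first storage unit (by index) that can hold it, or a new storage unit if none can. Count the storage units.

Sorted descending: 72, 66, 63, 56, 53, 36, 21, 16.
72 ft³ → storage unit 1 (remaining 3 ft³)
66 ft³ → storage unit 2 (remaining 9 ft³)
63 ft³ → storage unit 3 (remaining 12 ft³)
56 ft³ → storage unit 4 (remaining 19 ft³)
53 ft³ → storage unit 5 (remaining 22 ft³)
36 ft³ → storage unit 6 (remaining 39 ft³)
21 ft³ → storage unit 5 (remaining 1 ft³)
16 ft³ → storage unit 4 (remaining 3 ft³)

6 storage units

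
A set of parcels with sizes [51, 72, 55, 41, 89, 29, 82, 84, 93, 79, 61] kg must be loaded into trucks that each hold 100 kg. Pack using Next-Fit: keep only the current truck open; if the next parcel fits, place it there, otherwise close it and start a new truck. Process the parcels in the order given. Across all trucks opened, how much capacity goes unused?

Put 51 kg in truck 1; 49 kg remain.
Put 72 kg in truck 2; 28 kg remain.
Put 55 kg in truck 3; 45 kg remain.
Put 41 kg in truck 3; 4 kg remain.
Put 89 kg in truck 4; 11 kg remain.
Put 29 kg in truck 5; 71 kg remain.
Put 82 kg in truck 6; 18 kg remain.
Put 84 kg in truck 7; 16 kg remain.
Put 93 kg in truck 8; 7 kg remain.
Put 79 kg in truck 9; 21 kg remain.
Put 61 kg in truck 10; 39 kg remain.
10 trucks × 100 kg = 1000 kg; used 736 kg; unused 264 kg.

264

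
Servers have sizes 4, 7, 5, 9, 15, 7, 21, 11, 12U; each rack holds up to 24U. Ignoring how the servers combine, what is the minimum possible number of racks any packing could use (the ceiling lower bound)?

Total size = 4 + 7 + 5 + 9 + 15 + 7 + 21 + 11 + 12 = 91U.
⌈91 / 24⌉ = 4.

4 racks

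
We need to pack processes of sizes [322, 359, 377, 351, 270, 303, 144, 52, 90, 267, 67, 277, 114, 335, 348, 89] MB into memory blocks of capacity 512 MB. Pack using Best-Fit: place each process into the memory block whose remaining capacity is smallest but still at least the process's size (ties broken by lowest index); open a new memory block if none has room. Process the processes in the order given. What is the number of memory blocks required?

memory block 1: place 322 MB, 190 MB left
memory block 2: place 359 MB, 153 MB left
memory block 3: place 377 MB, 135 MB left
memory block 4: place 351 MB, 161 MB left
memory block 5: place 270 MB, 242 MB left
memory block 6: place 303 MB, 209 MB left
memory block 2: place 144 MB, 9 MB left
memory block 3: place 52 MB, 83 MB left
memory block 4: place 90 MB, 71 MB left
memory block 7: place 267 MB, 245 MB left
memory block 4: place 67 MB, 4 MB left
memory block 8: place 277 MB, 235 MB left
memory block 1: place 114 MB, 76 MB left
memory block 9: place 335 MB, 177 MB left
memory block 10: place 348 MB, 164 MB left
memory block 10: place 89 MB, 75 MB left
Final memory blocks: [322,114] [359,144] [377,52] [351,90,67] [270] [303] [267] [277] [335] [348,89].

10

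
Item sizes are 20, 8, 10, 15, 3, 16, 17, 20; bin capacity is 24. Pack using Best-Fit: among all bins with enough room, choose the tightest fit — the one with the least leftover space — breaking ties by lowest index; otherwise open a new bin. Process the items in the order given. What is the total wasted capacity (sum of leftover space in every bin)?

bin 1: place 20, 4 left
bin 2: place 8, 16 left
bin 2: place 10, 6 left
bin 3: place 15, 9 left
bin 1: place 3, 1 left
bin 4: place 16, 8 left
bin 5: place 17, 7 left
bin 6: place 20, 4 left
6 bins × 24 = 144; used 109; unused 35.

35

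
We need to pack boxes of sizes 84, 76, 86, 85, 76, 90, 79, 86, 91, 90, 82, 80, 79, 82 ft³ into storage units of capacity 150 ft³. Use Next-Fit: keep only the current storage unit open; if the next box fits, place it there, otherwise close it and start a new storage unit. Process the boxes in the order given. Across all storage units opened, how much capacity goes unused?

storage unit 1: place 84 ft³, 66 ft³ left
storage unit 2: place 76 ft³, 74 ft³ left
storage unit 3: place 86 ft³, 64 ft³ left
storage unit 4: place 85 ft³, 65 ft³ left
storage unit 5: place 76 ft³, 74 ft³ left
storage unit 6: place 90 ft³, 60 ft³ left
storage unit 7: place 79 ft³, 71 ft³ left
storage unit 8: place 86 ft³, 64 ft³ left
storage unit 9: place 91 ft³, 59 ft³ left
storage unit 10: place 90 ft³, 60 ft³ left
storage unit 11: place 82 ft³, 68 ft³ left
storage unit 12: place 80 ft³, 70 ft³ left
storage unit 13: place 79 ft³, 71 ft³ left
storage unit 14: place 82 ft³, 68 ft³ left
14 storage units × 150 ft³ = 2100 ft³; used 1166 ft³; unused 934 ft³.

934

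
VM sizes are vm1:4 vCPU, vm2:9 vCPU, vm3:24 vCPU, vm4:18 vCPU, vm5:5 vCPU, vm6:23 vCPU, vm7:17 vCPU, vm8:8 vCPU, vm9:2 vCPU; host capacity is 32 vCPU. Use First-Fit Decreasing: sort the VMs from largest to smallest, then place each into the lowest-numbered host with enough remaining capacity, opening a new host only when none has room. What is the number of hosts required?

Sorted descending: 24, 23, 18, 17, 9, 8, 5, 4, 2.
24 vCPU → host 1 (remaining 8 vCPU)
23 vCPU → host 2 (remaining 9 vCPU)
18 vCPU → host 3 (remaining 14 vCPU)
17 vCPU → host 4 (remaining 15 vCPU)
9 vCPU → host 2 (remaining 0 vCPU)
8 vCPU → host 1 (remaining 0 vCPU)
5 vCPU → host 3 (remaining 9 vCPU)
4 vCPU → host 3 (remaining 5 vCPU)
2 vCPU → host 3 (remaining 3 vCPU)
Final hosts: [24,8] [23,9] [18,5,4,2] [17].

4 hosts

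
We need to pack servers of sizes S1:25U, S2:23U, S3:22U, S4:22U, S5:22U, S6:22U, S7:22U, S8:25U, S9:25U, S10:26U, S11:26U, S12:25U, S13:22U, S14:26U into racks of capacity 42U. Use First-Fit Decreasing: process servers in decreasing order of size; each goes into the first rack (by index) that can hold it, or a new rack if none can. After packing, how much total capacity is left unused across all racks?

255

Sorted descending: 26, 26, 26, 25, 25, 25, 25, 23, 22, 22, 22, 22, 22, 22.
26U → rack 1 (remaining 16U)
26U → rack 2 (remaining 16U)
26U → rack 3 (remaining 16U)
25U → rack 4 (remaining 17U)
25U → rack 5 (remaining 17U)
25U → rack 6 (remaining 17U)
25U → rack 7 (remaining 17U)
23U → rack 8 (remaining 19U)
22U → rack 9 (remaining 20U)
22U → rack 10 (remaining 20U)
22U → rack 11 (remaining 20U)
22U → rack 12 (remaining 20U)
22U → rack 13 (remaining 20U)
22U → rack 14 (remaining 20U)
14 racks × 42U = 588U; used 333U; unused 255U.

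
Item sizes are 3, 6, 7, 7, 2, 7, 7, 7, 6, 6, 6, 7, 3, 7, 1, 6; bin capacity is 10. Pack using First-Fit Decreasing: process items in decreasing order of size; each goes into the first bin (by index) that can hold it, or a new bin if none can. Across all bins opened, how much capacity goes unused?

32

Sorted descending: 7, 7, 7, 7, 7, 7, 7, 6, 6, 6, 6, 6, 3, 3, 2, 1.
bin 1: place 7, 3 left
bin 2: place 7, 3 left
bin 3: place 7, 3 left
bin 4: place 7, 3 left
bin 5: place 7, 3 left
bin 6: place 7, 3 left
bin 7: place 7, 3 left
bin 8: place 6, 4 left
bin 9: place 6, 4 left
bin 10: place 6, 4 left
bin 11: place 6, 4 left
bin 12: place 6, 4 left
bin 1: place 3, 0 left
bin 2: place 3, 0 left
bin 3: place 2, 1 left
bin 3: place 1, 0 left
12 bins × 10 = 120; used 88; unused 32.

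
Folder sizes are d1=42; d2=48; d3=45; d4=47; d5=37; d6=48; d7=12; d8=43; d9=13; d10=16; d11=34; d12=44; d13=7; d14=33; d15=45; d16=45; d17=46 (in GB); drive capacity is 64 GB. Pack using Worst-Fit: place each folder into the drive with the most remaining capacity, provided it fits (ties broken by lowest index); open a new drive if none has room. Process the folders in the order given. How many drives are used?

13 drives

Put d1 (42 GB) in drive 1; 22 GB remain.
Put d2 (48 GB) in drive 2; 16 GB remain.
Put d3 (45 GB) in drive 3; 19 GB remain.
Put d4 (47 GB) in drive 4; 17 GB remain.
Put d5 (37 GB) in drive 5; 27 GB remain.
Put d6 (48 GB) in drive 6; 16 GB remain.
Put d7 (12 GB) in drive 5; 15 GB remain.
Put d8 (43 GB) in drive 7; 21 GB remain.
Put d9 (13 GB) in drive 1; 9 GB remain.
Put d10 (16 GB) in drive 7; 5 GB remain.
Put d11 (34 GB) in drive 8; 30 GB remain.
Put d12 (44 GB) in drive 9; 20 GB remain.
Put d13 (7 GB) in drive 8; 23 GB remain.
Put d14 (33 GB) in drive 10; 31 GB remain.
Put d15 (45 GB) in drive 11; 19 GB remain.
Put d16 (45 GB) in drive 12; 19 GB remain.
Put d17 (46 GB) in drive 13; 18 GB remain.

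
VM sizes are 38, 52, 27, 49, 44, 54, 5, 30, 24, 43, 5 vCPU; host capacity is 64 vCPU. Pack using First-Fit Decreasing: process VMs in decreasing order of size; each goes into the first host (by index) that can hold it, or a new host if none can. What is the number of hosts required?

7 hosts

Sorted descending: 54, 52, 49, 44, 43, 38, 30, 27, 24, 5, 5.
Put 54 vCPU in host 1; 10 vCPU remain.
Put 52 vCPU in host 2; 12 vCPU remain.
Put 49 vCPU in host 3; 15 vCPU remain.
Put 44 vCPU in host 4; 20 vCPU remain.
Put 43 vCPU in host 5; 21 vCPU remain.
Put 38 vCPU in host 6; 26 vCPU remain.
Put 30 vCPU in host 7; 34 vCPU remain.
Put 27 vCPU in host 7; 7 vCPU remain.
Put 24 vCPU in host 6; 2 vCPU remain.
Put 5 vCPU in host 1; 5 vCPU remain.
Put 5 vCPU in host 1; 0 vCPU remain.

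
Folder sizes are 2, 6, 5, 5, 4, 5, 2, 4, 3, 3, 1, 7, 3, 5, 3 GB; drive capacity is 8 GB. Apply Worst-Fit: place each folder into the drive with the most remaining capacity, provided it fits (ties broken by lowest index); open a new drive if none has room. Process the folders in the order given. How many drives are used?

8

2 GB → drive 1 (remaining 6 GB)
6 GB → drive 1 (remaining 0 GB)
5 GB → drive 2 (remaining 3 GB)
5 GB → drive 3 (remaining 3 GB)
4 GB → drive 4 (remaining 4 GB)
5 GB → drive 5 (remaining 3 GB)
2 GB → drive 4 (remaining 2 GB)
4 GB → drive 6 (remaining 4 GB)
3 GB → drive 6 (remaining 1 GB)
3 GB → drive 2 (remaining 0 GB)
1 GB → drive 3 (remaining 2 GB)
7 GB → drive 7 (remaining 1 GB)
3 GB → drive 5 (remaining 0 GB)
5 GB → drive 8 (remaining 3 GB)
3 GB → drive 8 (remaining 0 GB)
Final drives: [2,6] [5,3] [5,1] [4,2] [5,3] [4,3] [7] [5,3].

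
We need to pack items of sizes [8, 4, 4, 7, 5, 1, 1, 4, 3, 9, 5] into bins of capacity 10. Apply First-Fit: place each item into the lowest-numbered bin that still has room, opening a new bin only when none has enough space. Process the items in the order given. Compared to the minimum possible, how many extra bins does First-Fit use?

0

First-Fit: [8,1,1] [4,4] [7,3] [5,4] [9] [5] → 6 bins.
Total size 51; any packing needs at least ⌈51/10⌉ = 6 bins.
So 6 is already optimal.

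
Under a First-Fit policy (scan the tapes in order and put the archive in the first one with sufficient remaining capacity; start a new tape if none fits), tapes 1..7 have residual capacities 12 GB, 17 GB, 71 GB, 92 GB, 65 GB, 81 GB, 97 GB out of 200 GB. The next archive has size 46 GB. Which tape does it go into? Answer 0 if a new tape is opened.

Tapes with room: tape 3 (71 GB), tape 4 (92 GB), tape 5 (65 GB), tape 6 (81 GB), tape 7 (97 GB).
The first with room is tape 3.

3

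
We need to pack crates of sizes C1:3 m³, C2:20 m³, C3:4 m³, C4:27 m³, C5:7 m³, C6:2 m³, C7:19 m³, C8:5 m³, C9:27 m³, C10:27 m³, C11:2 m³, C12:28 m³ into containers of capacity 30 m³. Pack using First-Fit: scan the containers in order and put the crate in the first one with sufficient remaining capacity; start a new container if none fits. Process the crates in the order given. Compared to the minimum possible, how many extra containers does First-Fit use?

1

First-Fit: [3,20,4,2] [27,2] [7,19] [5] [27] [27] [28] → 7 containers.
Total size 171 m³; any packing needs at least ⌈171/30⌉ = 6 containers.
An optimal packing achieves that bound: [28,2] [27,3] [27,2] [27] [20,7] [19,5,4] → 6 containers.
Excess: 7 − 6 = 1.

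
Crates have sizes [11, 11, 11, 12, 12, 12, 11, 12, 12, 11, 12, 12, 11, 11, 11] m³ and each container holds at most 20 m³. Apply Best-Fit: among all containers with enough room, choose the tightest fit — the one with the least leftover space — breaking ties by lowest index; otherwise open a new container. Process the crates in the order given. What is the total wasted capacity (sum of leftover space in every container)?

128

11 m³ → container 1 (remaining 9 m³)
11 m³ → container 2 (remaining 9 m³)
11 m³ → container 3 (remaining 9 m³)
12 m³ → container 4 (remaining 8 m³)
12 m³ → container 5 (remaining 8 m³)
12 m³ → container 6 (remaining 8 m³)
11 m³ → container 7 (remaining 9 m³)
12 m³ → container 8 (remaining 8 m³)
12 m³ → container 9 (remaining 8 m³)
11 m³ → container 10 (remaining 9 m³)
12 m³ → container 11 (remaining 8 m³)
12 m³ → container 12 (remaining 8 m³)
11 m³ → container 13 (remaining 9 m³)
11 m³ → container 14 (remaining 9 m³)
11 m³ → container 15 (remaining 9 m³)
15 containers × 20 m³ = 300 m³; used 172 m³; unused 128 m³.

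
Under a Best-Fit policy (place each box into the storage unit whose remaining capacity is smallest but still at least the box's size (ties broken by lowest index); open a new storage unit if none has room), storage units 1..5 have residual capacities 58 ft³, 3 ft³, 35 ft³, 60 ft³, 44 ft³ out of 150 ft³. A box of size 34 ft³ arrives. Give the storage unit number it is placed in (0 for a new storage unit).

Storage units with room: storage unit 1 (58 ft³), storage unit 3 (35 ft³), storage unit 4 (60 ft³), storage unit 5 (44 ft³).
Tightest fit is storage unit 3 with 35 ft³ free.

3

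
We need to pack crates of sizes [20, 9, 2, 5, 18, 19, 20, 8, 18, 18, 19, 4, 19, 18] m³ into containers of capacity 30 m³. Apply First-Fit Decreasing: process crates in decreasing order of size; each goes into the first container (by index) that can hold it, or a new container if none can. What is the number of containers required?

9 containers

Sorted descending: 20, 20, 19, 19, 19, 18, 18, 18, 18, 9, 8, 5, 4, 2.
Put 20 m³ in container 1; 10 m³ remain.
Put 20 m³ in container 2; 10 m³ remain.
Put 19 m³ in container 3; 11 m³ remain.
Put 19 m³ in container 4; 11 m³ remain.
Put 19 m³ in container 5; 11 m³ remain.
Put 18 m³ in container 6; 12 m³ remain.
Put 18 m³ in container 7; 12 m³ remain.
Put 18 m³ in container 8; 12 m³ remain.
Put 18 m³ in container 9; 12 m³ remain.
Put 9 m³ in container 1; 1 m³ remain.
Put 8 m³ in container 2; 2 m³ remain.
Put 5 m³ in container 3; 6 m³ remain.
Put 4 m³ in container 3; 2 m³ remain.
Put 2 m³ in container 2; 0 m³ remain.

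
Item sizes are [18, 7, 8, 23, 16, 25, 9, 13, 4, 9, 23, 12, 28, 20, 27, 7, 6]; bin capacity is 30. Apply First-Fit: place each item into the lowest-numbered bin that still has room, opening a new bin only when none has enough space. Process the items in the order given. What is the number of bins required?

10 bins

18 → bin 1 (remaining 12)
7 → bin 1 (remaining 5)
8 → bin 2 (remaining 22)
23 → bin 3 (remaining 7)
16 → bin 2 (remaining 6)
25 → bin 4 (remaining 5)
9 → bin 5 (remaining 21)
13 → bin 5 (remaining 8)
4 → bin 1 (remaining 1)
9 → bin 6 (remaining 21)
23 → bin 7 (remaining 7)
12 → bin 6 (remaining 9)
28 → bin 8 (remaining 2)
20 → bin 9 (remaining 10)
27 → bin 10 (remaining 3)
7 → bin 3 (remaining 0)
6 → bin 2 (remaining 0)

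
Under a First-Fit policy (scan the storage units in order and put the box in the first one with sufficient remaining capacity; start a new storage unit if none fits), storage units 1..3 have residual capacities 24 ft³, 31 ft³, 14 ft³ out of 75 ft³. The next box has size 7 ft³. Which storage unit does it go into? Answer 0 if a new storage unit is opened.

Storage units with room: storage unit 1 (24 ft³), storage unit 2 (31 ft³), storage unit 3 (14 ft³).
The first with room is storage unit 1.

1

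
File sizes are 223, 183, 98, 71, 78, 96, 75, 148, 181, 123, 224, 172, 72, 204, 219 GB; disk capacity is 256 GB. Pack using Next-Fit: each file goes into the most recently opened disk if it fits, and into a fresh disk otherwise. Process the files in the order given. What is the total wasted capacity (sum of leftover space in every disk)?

649

223 GB → disk 1 (remaining 33 GB)
183 GB → disk 2 (remaining 73 GB)
98 GB → disk 3 (remaining 158 GB)
71 GB → disk 3 (remaining 87 GB)
78 GB → disk 3 (remaining 9 GB)
96 GB → disk 4 (remaining 160 GB)
75 GB → disk 4 (remaining 85 GB)
148 GB → disk 5 (remaining 108 GB)
181 GB → disk 6 (remaining 75 GB)
123 GB → disk 7 (remaining 133 GB)
224 GB → disk 8 (remaining 32 GB)
172 GB → disk 9 (remaining 84 GB)
72 GB → disk 9 (remaining 12 GB)
204 GB → disk 10 (remaining 52 GB)
219 GB → disk 11 (remaining 37 GB)
11 disks × 256 GB = 2816 GB; used 2167 GB; unused 649 GB.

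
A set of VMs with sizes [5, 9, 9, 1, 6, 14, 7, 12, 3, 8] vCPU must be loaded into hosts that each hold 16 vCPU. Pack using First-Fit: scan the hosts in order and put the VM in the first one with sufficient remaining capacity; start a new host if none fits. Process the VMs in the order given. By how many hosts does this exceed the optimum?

First-Fit: [5,9,1] [9,6] [14] [7,3] [12] [8] → 6 hosts.
Total size 74 vCPU; any packing needs at least ⌈74/16⌉ = 5 hosts.
An optimal packing achieves that bound: [14,1] [12,3] [9,7] [9,6] [8,5] → 5 hosts.
Excess: 6 − 5 = 1.

1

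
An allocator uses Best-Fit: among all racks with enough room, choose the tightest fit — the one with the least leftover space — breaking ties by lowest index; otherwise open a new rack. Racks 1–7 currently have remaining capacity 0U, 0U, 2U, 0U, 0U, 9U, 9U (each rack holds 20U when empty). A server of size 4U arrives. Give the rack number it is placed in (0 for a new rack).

Racks with room: rack 6 (9U), rack 7 (9U).
Tightest fit is rack 6 with 9U free.

6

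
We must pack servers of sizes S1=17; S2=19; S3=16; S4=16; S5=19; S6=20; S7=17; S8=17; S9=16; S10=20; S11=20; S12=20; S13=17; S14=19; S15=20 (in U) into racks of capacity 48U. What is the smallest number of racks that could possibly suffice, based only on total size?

Total size = 17 + 19 + 16 + 16 + 19 + 20 + 17 + 17 + 16 + 20 + 20 + 20 + 17 + 19 + 20 = 273U.
⌈273 / 48⌉ = 6.

6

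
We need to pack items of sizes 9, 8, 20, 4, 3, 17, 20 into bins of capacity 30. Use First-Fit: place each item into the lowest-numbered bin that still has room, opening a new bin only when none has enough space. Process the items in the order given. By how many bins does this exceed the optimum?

1

First-Fit: [9,8,4,3] [20] [17] [20] → 4 bins.
Total size 81; any packing needs at least ⌈81/30⌉ = 3 bins.
An optimal packing achieves that bound: [20,9] [20,8] [17,4,3] → 3 bins.
Excess: 4 − 3 = 1.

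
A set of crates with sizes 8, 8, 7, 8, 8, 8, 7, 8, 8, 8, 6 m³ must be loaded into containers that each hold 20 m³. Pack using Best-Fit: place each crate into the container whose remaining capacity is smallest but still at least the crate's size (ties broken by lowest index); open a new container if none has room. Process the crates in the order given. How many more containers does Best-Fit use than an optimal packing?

1

Best-Fit: [8,8] [7,8] [8,8] [7,8] [8,8] [6] → 6 containers.
Total size 84 m³; any packing needs at least ⌈84/20⌉ = 5 containers.
An optimal packing achieves that bound: [8,8] [8,8] [8,8] [8,8] [7,7,6] → 5 containers.
Excess: 6 − 5 = 1.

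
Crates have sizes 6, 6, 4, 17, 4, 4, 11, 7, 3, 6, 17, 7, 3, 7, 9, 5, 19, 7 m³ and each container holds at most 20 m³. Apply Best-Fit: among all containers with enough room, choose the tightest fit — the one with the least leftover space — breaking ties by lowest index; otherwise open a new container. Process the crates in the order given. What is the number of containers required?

container 1: place 6 m³, 14 m³ left
container 1: place 6 m³, 8 m³ left
container 1: place 4 m³, 4 m³ left
container 2: place 17 m³, 3 m³ left
container 1: place 4 m³, 0 m³ left
container 3: place 4 m³, 16 m³ left
container 3: place 11 m³, 5 m³ left
container 4: place 7 m³, 13 m³ left
container 2: place 3 m³, 0 m³ left
container 4: place 6 m³, 7 m³ left
container 5: place 17 m³, 3 m³ left
container 4: place 7 m³, 0 m³ left
container 5: place 3 m³, 0 m³ left
container 6: place 7 m³, 13 m³ left
container 6: place 9 m³, 4 m³ left
container 3: place 5 m³, 0 m³ left
container 7: place 19 m³, 1 m³ left
container 8: place 7 m³, 13 m³ left
Final containers: [6,6,4,4] [17,3] [4,11,5] [7,6,7] [17,3] [7,9] [19] [7].

8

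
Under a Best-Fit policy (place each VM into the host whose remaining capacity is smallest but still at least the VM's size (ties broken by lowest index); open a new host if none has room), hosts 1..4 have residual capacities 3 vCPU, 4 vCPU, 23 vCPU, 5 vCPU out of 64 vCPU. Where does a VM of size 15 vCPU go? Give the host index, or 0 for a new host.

Hosts with room: host 3 (23 vCPU).
Tightest fit is host 3 with 23 vCPU free.

3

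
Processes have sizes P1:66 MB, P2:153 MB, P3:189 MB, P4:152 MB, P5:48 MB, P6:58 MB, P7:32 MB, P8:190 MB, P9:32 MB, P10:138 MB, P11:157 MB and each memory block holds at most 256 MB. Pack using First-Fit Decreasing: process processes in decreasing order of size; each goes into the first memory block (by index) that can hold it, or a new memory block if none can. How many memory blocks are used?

6 memory blocks

Sorted descending: 190, 189, 157, 153, 152, 138, 66, 58, 48, 32, 32.
Put 190 MB in memory block 1; 66 MB remain.
Put 189 MB in memory block 2; 67 MB remain.
Put 157 MB in memory block 3; 99 MB remain.
Put 153 MB in memory block 4; 103 MB remain.
Put 152 MB in memory block 5; 104 MB remain.
Put 138 MB in memory block 6; 118 MB remain.
Put 66 MB in memory block 1; 0 MB remain.
Put 58 MB in memory block 2; 9 MB remain.
Put 48 MB in memory block 3; 51 MB remain.
Put 32 MB in memory block 3; 19 MB remain.
Put 32 MB in memory block 4; 71 MB remain.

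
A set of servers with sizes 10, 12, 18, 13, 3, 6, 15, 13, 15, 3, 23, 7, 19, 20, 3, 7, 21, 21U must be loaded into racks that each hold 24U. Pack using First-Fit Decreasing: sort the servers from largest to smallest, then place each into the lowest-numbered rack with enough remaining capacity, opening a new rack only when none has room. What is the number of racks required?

Sorted descending: 23, 21, 21, 20, 19, 18, 15, 15, 13, 13, 12, 10, 7, 7, 6, 3, 3, 3.
rack 1: place 23U, 1U left
rack 2: place 21U, 3U left
rack 3: place 21U, 3U left
rack 4: place 20U, 4U left
rack 5: place 19U, 5U left
rack 6: place 18U, 6U left
rack 7: place 15U, 9U left
rack 8: place 15U, 9U left
rack 9: place 13U, 11U left
rack 10: place 13U, 11U left
rack 11: place 12U, 12U left
rack 9: place 10U, 1U left
rack 7: place 7U, 2U left
rack 8: place 7U, 2U left
rack 6: place 6U, 0U left
rack 2: place 3U, 0U left
rack 3: place 3U, 0U left
rack 4: place 3U, 1U left

11 racks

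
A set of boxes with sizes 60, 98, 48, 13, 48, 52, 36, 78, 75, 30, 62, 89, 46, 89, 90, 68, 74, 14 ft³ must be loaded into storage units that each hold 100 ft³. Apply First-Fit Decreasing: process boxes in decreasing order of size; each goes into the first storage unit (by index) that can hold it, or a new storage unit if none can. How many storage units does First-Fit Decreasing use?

12

Sorted descending: 98, 90, 89, 89, 78, 75, 74, 68, 62, 60, 52, 48, 48, 46, 36, 30, 14, 13.
98 ft³ → storage unit 1 (remaining 2 ft³)
90 ft³ → storage unit 2 (remaining 10 ft³)
89 ft³ → storage unit 3 (remaining 11 ft³)
89 ft³ → storage unit 4 (remaining 11 ft³)
78 ft³ → storage unit 5 (remaining 22 ft³)
75 ft³ → storage unit 6 (remaining 25 ft³)
74 ft³ → storage unit 7 (remaining 26 ft³)
68 ft³ → storage unit 8 (remaining 32 ft³)
62 ft³ → storage unit 9 (remaining 38 ft³)
60 ft³ → storage unit 10 (remaining 40 ft³)
52 ft³ → storage unit 11 (remaining 48 ft³)
48 ft³ → storage unit 11 (remaining 0 ft³)
48 ft³ → storage unit 12 (remaining 52 ft³)
46 ft³ → storage unit 12 (remaining 6 ft³)
36 ft³ → storage unit 9 (remaining 2 ft³)
30 ft³ → storage unit 8 (remaining 2 ft³)
14 ft³ → storage unit 5 (remaining 8 ft³)
13 ft³ → storage unit 6 (remaining 12 ft³)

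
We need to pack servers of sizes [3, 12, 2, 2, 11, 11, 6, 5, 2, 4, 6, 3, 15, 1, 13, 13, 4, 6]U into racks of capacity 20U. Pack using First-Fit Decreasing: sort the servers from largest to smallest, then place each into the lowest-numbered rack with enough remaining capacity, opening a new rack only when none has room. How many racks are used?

7

Sorted descending: 15, 13, 13, 12, 11, 11, 6, 6, 6, 5, 4, 4, 3, 3, 2, 2, 2, 1.
Put 15U in rack 1; 5U remain.
Put 13U in rack 2; 7U remain.
Put 13U in rack 3; 7U remain.
Put 12U in rack 4; 8U remain.
Put 11U in rack 5; 9U remain.
Put 11U in rack 6; 9U remain.
Put 6U in rack 2; 1U remain.
Put 6U in rack 3; 1U remain.
Put 6U in rack 4; 2U remain.
Put 5U in rack 1; 0U remain.
Put 4U in rack 5; 5U remain.
Put 4U in rack 5; 1U remain.
Put 3U in rack 6; 6U remain.
Put 3U in rack 6; 3U remain.
Put 2U in rack 4; 0U remain.
Put 2U in rack 6; 1U remain.
Put 2U in rack 7; 18U remain.
Put 1U in rack 2; 0U remain.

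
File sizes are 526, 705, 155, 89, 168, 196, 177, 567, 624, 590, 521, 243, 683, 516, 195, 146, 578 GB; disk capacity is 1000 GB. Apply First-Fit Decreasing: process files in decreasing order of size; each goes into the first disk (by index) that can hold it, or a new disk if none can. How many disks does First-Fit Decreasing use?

9 disks

Sorted descending: 705, 683, 624, 590, 578, 567, 526, 521, 516, 243, 196, 195, 177, 168, 155, 146, 89.
disk 1: place 705 GB, 295 GB left
disk 2: place 683 GB, 317 GB left
disk 3: place 624 GB, 376 GB left
disk 4: place 590 GB, 410 GB left
disk 5: place 578 GB, 422 GB left
disk 6: place 567 GB, 433 GB left
disk 7: place 526 GB, 474 GB left
disk 8: place 521 GB, 479 GB left
disk 9: place 516 GB, 484 GB left
disk 1: place 243 GB, 52 GB left
disk 2: place 196 GB, 121 GB left
disk 3: place 195 GB, 181 GB left
disk 3: place 177 GB, 4 GB left
disk 4: place 168 GB, 242 GB left
disk 4: place 155 GB, 87 GB left
disk 5: place 146 GB, 276 GB left
disk 2: place 89 GB, 32 GB left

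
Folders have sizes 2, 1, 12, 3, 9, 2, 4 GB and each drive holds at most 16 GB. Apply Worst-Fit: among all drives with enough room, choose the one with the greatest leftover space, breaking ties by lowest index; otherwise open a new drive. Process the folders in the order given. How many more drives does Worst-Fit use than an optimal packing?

Worst-Fit: [2,1,12] [3,9,2] [4] → 3 drives.
Total size 33 GB; any packing needs at least ⌈33/16⌉ = 3 drives.
So 3 is already optimal.

0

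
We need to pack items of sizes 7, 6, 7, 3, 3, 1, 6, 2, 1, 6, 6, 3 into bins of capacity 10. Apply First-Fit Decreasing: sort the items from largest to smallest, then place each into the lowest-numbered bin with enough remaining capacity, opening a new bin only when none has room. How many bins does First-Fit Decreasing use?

6 bins

Sorted descending: 7, 7, 6, 6, 6, 6, 3, 3, 3, 2, 1, 1.
bin 1: place 7, 3 left
bin 2: place 7, 3 left
bin 3: place 6, 4 left
bin 4: place 6, 4 left
bin 5: place 6, 4 left
bin 6: place 6, 4 left
bin 1: place 3, 0 left
bin 2: place 3, 0 left
bin 3: place 3, 1 left
bin 4: place 2, 2 left
bin 3: place 1, 0 left
bin 4: place 1, 1 left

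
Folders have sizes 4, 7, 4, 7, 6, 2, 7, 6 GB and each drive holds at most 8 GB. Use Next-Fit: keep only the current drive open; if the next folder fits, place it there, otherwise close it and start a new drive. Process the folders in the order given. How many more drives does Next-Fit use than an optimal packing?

Next-Fit: [4] [7] [4] [7] [6,2] [7] [6] → 7 drives.
Total size 43 GB; any packing needs at least ⌈43/8⌉ = 6 drives.
An optimal packing achieves that bound: [7] [7] [7] [6,2] [6] [4,4] → 6 drives.
Excess: 7 − 6 = 1.

1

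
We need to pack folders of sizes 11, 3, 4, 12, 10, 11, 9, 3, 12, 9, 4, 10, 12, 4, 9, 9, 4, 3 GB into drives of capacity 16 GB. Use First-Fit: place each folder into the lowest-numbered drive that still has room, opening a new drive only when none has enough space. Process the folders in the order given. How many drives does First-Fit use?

11 drives

drive 1: place 11 GB, 5 GB left
drive 1: place 3 GB, 2 GB left
drive 2: place 4 GB, 12 GB left
drive 2: place 12 GB, 0 GB left
drive 3: place 10 GB, 6 GB left
drive 4: place 11 GB, 5 GB left
drive 5: place 9 GB, 7 GB left
drive 3: place 3 GB, 3 GB left
drive 6: place 12 GB, 4 GB left
drive 7: place 9 GB, 7 GB left
drive 4: place 4 GB, 1 GB left
drive 8: place 10 GB, 6 GB left
drive 9: place 12 GB, 4 GB left
drive 5: place 4 GB, 3 GB left
drive 10: place 9 GB, 7 GB left
drive 11: place 9 GB, 7 GB left
drive 6: place 4 GB, 0 GB left
drive 3: place 3 GB, 0 GB left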